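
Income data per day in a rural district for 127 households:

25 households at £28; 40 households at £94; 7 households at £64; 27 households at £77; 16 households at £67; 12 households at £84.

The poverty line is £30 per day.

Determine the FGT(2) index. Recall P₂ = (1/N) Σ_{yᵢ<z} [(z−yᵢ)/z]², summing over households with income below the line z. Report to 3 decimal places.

Incomes under z: 25×£28 (q = 25 of N = 127).
Gap ratios (z−y)/z: (30−28)/30 = 0.0667 (×25).
Squared: 0.0044 (×25).
Sum = 0.111111; P₂ = 0.111111 / 127 = 0.001.

0.001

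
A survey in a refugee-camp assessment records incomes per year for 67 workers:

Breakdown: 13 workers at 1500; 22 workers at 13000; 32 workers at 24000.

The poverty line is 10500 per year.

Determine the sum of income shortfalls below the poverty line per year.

117000

Poor units: 13×1500 (q = 13 of N = 67).
Individual gaps: 13×(10500−1500) = 117000.
Aggregate gap = 117000.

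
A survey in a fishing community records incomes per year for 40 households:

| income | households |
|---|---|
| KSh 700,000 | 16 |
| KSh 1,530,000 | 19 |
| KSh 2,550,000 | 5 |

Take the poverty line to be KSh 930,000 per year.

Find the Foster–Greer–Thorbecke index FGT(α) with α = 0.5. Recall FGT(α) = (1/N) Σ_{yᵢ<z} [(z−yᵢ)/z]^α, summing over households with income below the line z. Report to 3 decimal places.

Incomes under z: 16×KSh 700,000 (q = 16 of N = 40).
Normalized shortfalls: (930000−700000)/930000 = 0.2473 (×16).
Raised to α = 0.5: 0.49730 (×16).
Sum = 7.956873; FGT(0.5) = 7.956873 / 40 = 0.199.

0.199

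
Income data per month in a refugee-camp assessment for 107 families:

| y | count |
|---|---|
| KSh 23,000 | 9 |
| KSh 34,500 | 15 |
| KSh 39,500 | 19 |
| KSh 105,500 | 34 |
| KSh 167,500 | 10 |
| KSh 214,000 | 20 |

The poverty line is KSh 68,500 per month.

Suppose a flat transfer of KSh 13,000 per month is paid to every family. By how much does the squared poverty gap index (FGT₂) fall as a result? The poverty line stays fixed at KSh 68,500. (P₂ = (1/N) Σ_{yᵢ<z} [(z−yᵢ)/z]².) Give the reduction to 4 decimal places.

0.0617

Before: below the line — 9×KSh 23,000, 15×KSh 34,500, 19×KSh 39,500; squared poverty gap index (FGT₂) = 0.103474.
After the KSh 13,000 transfer: below the line — 9×KSh 36,000, 15×KSh 47,500, 19×KSh 52,500; squared poverty gap index (FGT₂) = 0.041797.
Reduction = 0.103474 − 0.041797 = 0.0617.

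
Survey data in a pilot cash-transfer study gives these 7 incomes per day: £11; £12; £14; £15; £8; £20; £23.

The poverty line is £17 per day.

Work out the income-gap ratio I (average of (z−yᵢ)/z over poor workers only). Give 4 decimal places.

0.2941

Poor units: £8, £11, £12, £14, £15 (q = 5 of N = 7).
Relative gaps: 0.5294, 0.3529, 0.2941, 0.1765, 0.1176; sum = 1.470588.
I averages over the q = 5 poor units only: 1.470588 / 5 = 0.2941.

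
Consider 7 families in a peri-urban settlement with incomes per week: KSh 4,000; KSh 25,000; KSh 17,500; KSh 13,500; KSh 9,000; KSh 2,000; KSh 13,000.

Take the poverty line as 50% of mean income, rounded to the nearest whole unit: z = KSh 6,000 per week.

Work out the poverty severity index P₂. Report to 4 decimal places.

0.0794

Below z: KSh 2,000, KSh 4,000 (q = 2 of N = 7).
Normalized shortfalls: (6000−2000)/6000 = 0.6667; (6000−4000)/6000 = 0.3333.
Squared: 0.4444; 0.1111.
Sum = 0.555556; P₂ = 0.555556 / 7 = 0.0794.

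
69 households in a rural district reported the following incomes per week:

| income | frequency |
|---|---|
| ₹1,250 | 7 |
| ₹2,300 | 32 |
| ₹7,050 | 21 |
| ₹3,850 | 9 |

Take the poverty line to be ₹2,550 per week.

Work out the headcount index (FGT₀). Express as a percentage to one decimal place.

39 of the 69 households have income below ₹2,550.
H = 39/69 = 56.5%.

56.5%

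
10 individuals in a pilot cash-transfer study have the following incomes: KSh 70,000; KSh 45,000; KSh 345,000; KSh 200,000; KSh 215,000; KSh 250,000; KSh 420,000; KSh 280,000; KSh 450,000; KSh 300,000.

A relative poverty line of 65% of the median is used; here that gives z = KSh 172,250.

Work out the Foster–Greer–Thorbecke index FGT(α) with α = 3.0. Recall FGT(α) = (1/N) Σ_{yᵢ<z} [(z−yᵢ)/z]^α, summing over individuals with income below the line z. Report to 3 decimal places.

0.061

Poor units: KSh 45,000, KSh 70,000 (q = 2 of N = 10).
Shortfall ratios: (172250−45000)/172250 = 0.7388; (172250−70000)/172250 = 0.5936.
Raised to α = 3.0: 0.40318; 0.20918.
Sum = 0.612353; FGT(3.0) = 0.612353 / 10 = 0.061.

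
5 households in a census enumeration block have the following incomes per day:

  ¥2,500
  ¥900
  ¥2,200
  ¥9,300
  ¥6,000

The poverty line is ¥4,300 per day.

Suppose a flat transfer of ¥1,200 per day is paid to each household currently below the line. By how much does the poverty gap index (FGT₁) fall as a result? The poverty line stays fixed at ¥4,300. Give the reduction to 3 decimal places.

0.167

Before: below the line — ¥900, ¥2,200, ¥2,500; poverty gap index (FGT₁) = 0.33953.
After the ¥1,200 transfer: below the line — ¥2,100, ¥3,400, ¥3,700; poverty gap index (FGT₁) = 0.17209.
Reduction = 0.33953 − 0.17209 = 0.167.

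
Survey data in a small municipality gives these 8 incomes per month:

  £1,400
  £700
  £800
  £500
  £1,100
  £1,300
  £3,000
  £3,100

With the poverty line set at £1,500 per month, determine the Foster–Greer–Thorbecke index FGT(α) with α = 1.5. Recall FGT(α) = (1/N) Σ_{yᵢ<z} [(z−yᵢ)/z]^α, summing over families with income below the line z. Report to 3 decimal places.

Below the line: £500, £700, £800, £1,100, £1,300, £1,400 (q = 6 of N = 8).
Normalized shortfalls: (1500−500)/1500 = 0.6667; (1500−700)/1500 = 0.5333; (1500−800)/1500 = 0.4667; (1500−1100)/1500 = 0.2667; (1500−1300)/1500 = 0.1333; (1500−1400)/1500 = 0.0667.
Raised to α = 1.5: 0.54433; 0.38949; 0.31879; 0.13771; 0.04869; 0.01721.
Sum = 1.456222; FGT(1.5) = 1.456222 / 8 = 0.182.

0.182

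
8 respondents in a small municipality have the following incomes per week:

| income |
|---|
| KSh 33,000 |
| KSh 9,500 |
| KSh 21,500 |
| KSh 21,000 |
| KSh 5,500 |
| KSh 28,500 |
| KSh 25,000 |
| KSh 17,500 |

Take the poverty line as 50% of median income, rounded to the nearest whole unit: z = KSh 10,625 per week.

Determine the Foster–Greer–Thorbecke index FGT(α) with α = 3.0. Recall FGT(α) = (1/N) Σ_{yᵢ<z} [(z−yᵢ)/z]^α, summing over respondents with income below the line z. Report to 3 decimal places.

Below the line: KSh 5,500, KSh 9,500 (q = 2 of N = 8).
Gap ratios (z−y)/z: (10625−5500)/10625 = 0.4824; (10625−9500)/10625 = 0.1059.
Raised to α = 3.0: 0.11223; 0.00119.
Sum = 0.113413; FGT(3.0) = 0.113413 / 8 = 0.014.

0.014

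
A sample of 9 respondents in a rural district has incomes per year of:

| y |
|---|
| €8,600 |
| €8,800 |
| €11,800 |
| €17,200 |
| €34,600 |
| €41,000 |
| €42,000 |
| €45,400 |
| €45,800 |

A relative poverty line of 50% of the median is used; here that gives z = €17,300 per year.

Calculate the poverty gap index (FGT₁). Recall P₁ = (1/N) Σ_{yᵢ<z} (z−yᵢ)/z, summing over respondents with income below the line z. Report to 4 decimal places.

0.1464

Below the line: €8,600, €8,800, €11,800, €17,200 (q = 4 of N = 9).
Shortfall ratios: (17300−8600)/17300 = 0.5029; (17300−8800)/17300 = 0.4913; (17300−11800)/17300 = 0.3179; (17300−17200)/17300 = 0.0058.
Σ = 1.317919. Dividing by the full population N = 9 gives P₁ = 0.1464.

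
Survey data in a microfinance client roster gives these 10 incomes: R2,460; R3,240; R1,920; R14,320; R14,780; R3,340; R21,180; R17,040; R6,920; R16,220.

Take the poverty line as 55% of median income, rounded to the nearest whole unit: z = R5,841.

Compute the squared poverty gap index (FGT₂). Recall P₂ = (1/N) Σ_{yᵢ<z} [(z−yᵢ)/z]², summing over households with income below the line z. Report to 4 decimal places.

0.1167

Below z: R1,920, R2,460, R3,240, R3,340 (q = 4 of N = 10).
Shortfall ratios: (5841−1920)/5841 = 0.6713; (5841−2460)/5841 = 0.5788; (5841−3240)/5841 = 0.4453; (5841−3340)/5841 = 0.4282.
Squared: 0.4506; 0.3351; 0.1983; 0.1833.
Sum = 1.167315; P₂ = 1.167315 / 10 = 0.1167.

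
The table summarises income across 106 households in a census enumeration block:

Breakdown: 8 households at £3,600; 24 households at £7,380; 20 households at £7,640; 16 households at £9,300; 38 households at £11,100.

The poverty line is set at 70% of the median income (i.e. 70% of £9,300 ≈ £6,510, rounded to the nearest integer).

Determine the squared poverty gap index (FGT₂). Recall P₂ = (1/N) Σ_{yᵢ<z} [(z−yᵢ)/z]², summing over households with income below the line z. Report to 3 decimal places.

0.015

Poor units: 8×£3,600 (q = 8 of N = 106).
Normalized shortfalls: (6510−3600)/6510 = 0.4470 (×8).
Squared: 0.1998 (×8).
Sum = 1.598505; P₂ = 1.598505 / 106 = 0.015.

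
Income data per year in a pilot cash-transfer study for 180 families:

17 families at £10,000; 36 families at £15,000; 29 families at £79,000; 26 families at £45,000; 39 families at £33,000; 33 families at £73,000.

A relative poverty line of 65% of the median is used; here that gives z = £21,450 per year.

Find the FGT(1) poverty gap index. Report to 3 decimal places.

Below the line: 17×£10,000, 36×£15,000 (q = 53 of N = 180).
Normalized shortfalls: (21450−10000)/21450 = 0.5338 (×17); (21450−15000)/21450 = 0.3007 (×36).
Σ = 19.899767. Dividing by the full population N = 180 gives P₁ = 0.111.

0.111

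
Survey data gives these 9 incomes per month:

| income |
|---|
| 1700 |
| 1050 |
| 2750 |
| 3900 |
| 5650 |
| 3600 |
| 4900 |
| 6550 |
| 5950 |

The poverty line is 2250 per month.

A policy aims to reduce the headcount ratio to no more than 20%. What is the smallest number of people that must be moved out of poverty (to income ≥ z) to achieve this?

1

2 of the 9 people are poor, so H = 2/9 = 0.222.
A headcount ratio of at most 20% allows at most ⌊0.20 × 9⌋ = 1 poor people.
So at least 2 − 1 = 1 must be lifted.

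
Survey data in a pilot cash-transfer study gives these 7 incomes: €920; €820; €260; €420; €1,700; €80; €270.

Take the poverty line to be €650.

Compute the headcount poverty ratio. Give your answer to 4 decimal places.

4 of the 7 individuals have income below €650.
H = 4/7 = 0.5714.

0.5714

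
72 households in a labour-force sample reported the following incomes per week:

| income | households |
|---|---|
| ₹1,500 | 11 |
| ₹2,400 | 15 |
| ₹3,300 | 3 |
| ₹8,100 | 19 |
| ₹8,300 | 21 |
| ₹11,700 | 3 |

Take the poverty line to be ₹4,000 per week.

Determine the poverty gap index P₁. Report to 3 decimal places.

0.186

Below the line: 11×₹1,500, 15×₹2,400, 3×₹3,300 (q = 29 of N = 72).
Gap ratios (z−y)/z: (4000−1500)/4000 = 0.6250 (×11); (4000−2400)/4000 = 0.4000 (×15); (4000−3300)/4000 = 0.1750 (×3).
Σ = 13.400000. Dividing by the full population N = 72 gives P₁ = 0.186.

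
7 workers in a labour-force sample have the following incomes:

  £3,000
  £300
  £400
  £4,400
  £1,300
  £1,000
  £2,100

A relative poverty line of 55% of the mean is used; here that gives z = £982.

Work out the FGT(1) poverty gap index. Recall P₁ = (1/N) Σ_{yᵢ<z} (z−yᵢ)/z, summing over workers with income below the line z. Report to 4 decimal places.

0.1839

Below z: £300, £400 (q = 2 of N = 7).
Normalized shortfalls: (982−300)/982 = 0.6945; (982−400)/982 = 0.5927.
Σ = 1.287169. Dividing by the full population N = 7 gives P₁ = 0.1839.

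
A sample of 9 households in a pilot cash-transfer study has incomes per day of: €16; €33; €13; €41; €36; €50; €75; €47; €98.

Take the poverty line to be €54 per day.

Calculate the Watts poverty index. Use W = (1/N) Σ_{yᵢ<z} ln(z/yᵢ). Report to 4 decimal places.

Poor units: €13, €16, €33, €36, €41, €47, €50 (q = 7 of N = 9).
Log shortfalls: ln(54/13) = 1.4240; ln(54/16) = 1.2164; ln(54/33) = 0.4925; ln(54/36) = 0.4055; ln(54/41) = 0.2754; ln(54/47) = 0.1388; ln(54/50) = 0.0770.
W = 4.029581 / 9 = 0.4477.

0.4477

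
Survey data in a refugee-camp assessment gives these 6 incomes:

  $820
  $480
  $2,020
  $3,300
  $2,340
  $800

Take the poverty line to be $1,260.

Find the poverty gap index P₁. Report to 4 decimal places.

Below the line: $480, $800, $820 (q = 3 of N = 6).
Normalized shortfalls: (1260−480)/1260 = 0.6190; (1260−800)/1260 = 0.3651; (1260−820)/1260 = 0.3492.
Σ = 1.333333. Dividing by the full population N = 6 gives P₁ = 0.2222.

0.2222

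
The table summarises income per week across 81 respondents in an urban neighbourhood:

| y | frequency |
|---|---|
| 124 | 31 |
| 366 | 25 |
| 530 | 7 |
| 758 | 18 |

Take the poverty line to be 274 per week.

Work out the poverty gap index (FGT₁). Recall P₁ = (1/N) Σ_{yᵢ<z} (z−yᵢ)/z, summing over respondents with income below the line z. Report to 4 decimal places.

0.2095

Incomes under z: 31×124 (q = 31 of N = 81).
Relative gaps: (274−124)/274 = 0.5474 (×31).
Sum of shortfalls = 16.970803; P₁ averages over all N: 16.970803 / 81 = 0.2095.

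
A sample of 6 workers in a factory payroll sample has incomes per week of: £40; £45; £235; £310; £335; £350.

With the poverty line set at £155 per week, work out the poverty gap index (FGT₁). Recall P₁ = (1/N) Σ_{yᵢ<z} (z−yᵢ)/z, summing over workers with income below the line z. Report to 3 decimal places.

0.242

Incomes under z: £40, £45 (q = 2 of N = 6).
Normalized shortfalls: (155−40)/155 = 0.7419; (155−45)/155 = 0.7097.
Sum of shortfalls = 1.451613; P₁ averages over all N: 1.451613 / 6 = 0.242.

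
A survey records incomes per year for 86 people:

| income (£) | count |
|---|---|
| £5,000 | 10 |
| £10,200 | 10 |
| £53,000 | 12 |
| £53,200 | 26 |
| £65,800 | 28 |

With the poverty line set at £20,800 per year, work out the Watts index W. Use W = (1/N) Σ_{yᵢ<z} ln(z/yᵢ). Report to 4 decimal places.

Incomes under z: 10×£5,000, 10×£10,200 (q = 20 of N = 86).
Log shortfalls: ln(20800/5000) = 1.4255 (×10); ln(20800/10200) = 0.7126 (×10).
W = 21.380803 / 86 = 0.2486.

0.2486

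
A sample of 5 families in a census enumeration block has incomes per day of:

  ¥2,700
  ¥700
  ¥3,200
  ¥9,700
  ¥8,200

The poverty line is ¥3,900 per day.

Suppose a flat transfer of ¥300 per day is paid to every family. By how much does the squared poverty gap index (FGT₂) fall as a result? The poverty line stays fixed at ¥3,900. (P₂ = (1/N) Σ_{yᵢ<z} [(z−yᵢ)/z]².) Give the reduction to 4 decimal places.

Before: below the line — ¥700, ¥2,700, ¥3,200; squared poverty gap index (FGT₂) = 0.160026.
After the ¥300 transfer: below the line — ¥1,000, ¥3,000, ¥3,500; squared poverty gap index (FGT₂) = 0.123340.
Reduction = 0.160026 − 0.123340 = 0.0367.

0.0367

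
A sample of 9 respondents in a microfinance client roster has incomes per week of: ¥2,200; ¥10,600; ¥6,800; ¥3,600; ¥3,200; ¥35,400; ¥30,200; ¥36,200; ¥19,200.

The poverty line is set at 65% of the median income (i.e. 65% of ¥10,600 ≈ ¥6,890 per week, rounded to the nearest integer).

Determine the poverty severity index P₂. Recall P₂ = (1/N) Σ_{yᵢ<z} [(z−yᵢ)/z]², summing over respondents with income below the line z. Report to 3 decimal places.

0.109

Below z: ¥2,200, ¥3,200, ¥3,600, ¥6,800 (q = 4 of N = 9).
Normalized shortfalls: (6890−2200)/6890 = 0.6807; (6890−3200)/6890 = 0.5356; (6890−3600)/6890 = 0.4775; (6890−6800)/6890 = 0.0131.
Squared: 0.4633; 0.2868; 0.2280; 0.0002.
Sum = 0.978351; P₂ = 0.978351 / 9 = 0.109.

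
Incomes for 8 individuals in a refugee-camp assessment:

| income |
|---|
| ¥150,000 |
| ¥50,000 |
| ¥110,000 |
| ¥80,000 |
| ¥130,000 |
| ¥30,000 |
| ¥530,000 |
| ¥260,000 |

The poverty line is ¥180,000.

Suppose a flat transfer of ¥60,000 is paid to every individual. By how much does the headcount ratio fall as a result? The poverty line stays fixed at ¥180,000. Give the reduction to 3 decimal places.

0.250

Before: below the line — ¥30,000, ¥50,000, ¥80,000, ¥110,000, ¥130,000, ¥150,000; headcount ratio = 0.75000.
After the ¥60,000 transfer: below the line — ¥90,000, ¥110,000, ¥140,000, ¥170,000; headcount ratio = 0.50000.
Reduction = 0.75000 − 0.50000 = 0.250.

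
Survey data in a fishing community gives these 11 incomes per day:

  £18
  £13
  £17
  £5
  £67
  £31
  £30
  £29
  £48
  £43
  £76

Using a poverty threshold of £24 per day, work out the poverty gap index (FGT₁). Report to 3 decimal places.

0.163

Incomes under z: £5, £13, £17, £18 (q = 4 of N = 11).
Relative gaps: (24−5)/24 = 0.7917; (24−13)/24 = 0.4583; (24−17)/24 = 0.2917; (24−18)/24 = 0.2500.
Sum of shortfalls = 1.791667; P₁ averages over all N: 1.791667 / 11 = 0.163.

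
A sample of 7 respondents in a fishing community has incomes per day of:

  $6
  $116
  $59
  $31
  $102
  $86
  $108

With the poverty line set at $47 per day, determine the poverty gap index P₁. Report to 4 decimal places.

Below the line: $6, $31 (q = 2 of N = 7).
Shortfall ratios: (47−6)/47 = 0.8723; (47−31)/47 = 0.3404.
Sum of shortfalls = 1.212766; P₁ averages over all N: 1.212766 / 7 = 0.1733.

0.1733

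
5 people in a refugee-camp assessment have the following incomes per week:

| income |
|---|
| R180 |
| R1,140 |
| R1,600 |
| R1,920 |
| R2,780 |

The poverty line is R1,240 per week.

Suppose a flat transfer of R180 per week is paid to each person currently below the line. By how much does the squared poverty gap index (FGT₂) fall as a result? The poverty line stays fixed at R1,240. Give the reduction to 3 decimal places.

Before: below the line — R180, R1,140; squared poverty gap index (FGT₂) = 0.14745.
After the R180 transfer: below the line — R360; squared poverty gap index (FGT₂) = 0.10073.
Reduction = 0.14745 − 0.10073 = 0.047.

0.047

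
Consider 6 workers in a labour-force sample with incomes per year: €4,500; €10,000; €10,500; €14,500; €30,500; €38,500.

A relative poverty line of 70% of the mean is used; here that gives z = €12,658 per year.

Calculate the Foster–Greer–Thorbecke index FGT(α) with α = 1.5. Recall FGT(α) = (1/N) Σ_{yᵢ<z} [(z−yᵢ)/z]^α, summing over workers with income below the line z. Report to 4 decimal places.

0.1140

Below the line: €4,500, €10,000, €10,500 (q = 3 of N = 6).
Gap ratios (z−y)/z: (12658−4500)/12658 = 0.6445; (12658−10000)/12658 = 0.2100; (12658−10500)/12658 = 0.1705.
Raised to α = 1.5: 0.51740; 0.09622; 0.07039.
Sum = 0.684019; FGT(1.5) = 0.684019 / 6 = 0.1140.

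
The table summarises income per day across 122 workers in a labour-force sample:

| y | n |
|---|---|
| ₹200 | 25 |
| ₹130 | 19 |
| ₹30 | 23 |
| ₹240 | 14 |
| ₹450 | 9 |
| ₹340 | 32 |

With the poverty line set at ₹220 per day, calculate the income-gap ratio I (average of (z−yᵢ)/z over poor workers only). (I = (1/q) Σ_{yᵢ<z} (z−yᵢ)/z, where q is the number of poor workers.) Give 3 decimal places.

0.446

Incomes under z: 23×₹30, 19×₹130, 25×₹200 (q = 67 of N = 122).
Relative gaps: 0.8636 (×23), 0.4091 (×19), 0.0909 (×25); sum = 29.909091.
I averages over the q = 67 poor units only: 29.909091 / 67 = 0.446.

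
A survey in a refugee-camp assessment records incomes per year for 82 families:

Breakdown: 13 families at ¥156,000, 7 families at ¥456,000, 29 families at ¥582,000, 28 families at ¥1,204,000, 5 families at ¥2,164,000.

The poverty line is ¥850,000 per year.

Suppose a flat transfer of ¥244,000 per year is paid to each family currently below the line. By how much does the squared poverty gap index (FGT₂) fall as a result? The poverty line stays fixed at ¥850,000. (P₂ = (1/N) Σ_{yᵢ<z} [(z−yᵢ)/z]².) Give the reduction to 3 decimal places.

0.112

Before: below the line — 13×¥156,000, 7×¥456,000, 29×¥582,000; squared poverty gap index (FGT₂) = 0.15918.
After the ¥244,000 transfer: below the line — 13×¥400,000, 7×¥700,000, 29×¥826,000; squared poverty gap index (FGT₂) = 0.04737.
Reduction = 0.15918 − 0.04737 = 0.112.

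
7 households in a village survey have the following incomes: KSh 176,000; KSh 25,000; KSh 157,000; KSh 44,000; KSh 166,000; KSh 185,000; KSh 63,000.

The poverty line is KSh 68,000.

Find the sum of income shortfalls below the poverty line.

KSh 72,000

Incomes under z: KSh 25,000, KSh 44,000, KSh 63,000 (q = 3 of N = 7).
Individual gaps: 68000−25000 = 43000; 68000−44000 = 24000; 68000−63000 = 5000.
Aggregate gap = KSh 72,000.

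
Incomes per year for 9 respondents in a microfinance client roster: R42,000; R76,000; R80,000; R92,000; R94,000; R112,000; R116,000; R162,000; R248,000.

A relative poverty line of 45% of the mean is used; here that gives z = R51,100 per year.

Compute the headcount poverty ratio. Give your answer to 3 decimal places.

0.111

1 of the 9 respondents have income below R51,100.
H = 1/9 = 0.111.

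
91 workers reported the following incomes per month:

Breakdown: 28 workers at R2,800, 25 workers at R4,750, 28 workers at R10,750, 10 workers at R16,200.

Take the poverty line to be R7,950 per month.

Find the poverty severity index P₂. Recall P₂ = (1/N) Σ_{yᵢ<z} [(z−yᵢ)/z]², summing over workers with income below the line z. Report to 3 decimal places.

0.174

Incomes under z: 28×R2,800, 25×R4,750 (q = 53 of N = 91).
Normalized shortfalls: (7950−2800)/7950 = 0.6478 (×28); (7950−4750)/7950 = 0.4025 (×25).
Squared: 0.4196 (×28); 0.1620 (×25).
Sum = 15.800483; P₂ = 15.800483 / 91 = 0.174.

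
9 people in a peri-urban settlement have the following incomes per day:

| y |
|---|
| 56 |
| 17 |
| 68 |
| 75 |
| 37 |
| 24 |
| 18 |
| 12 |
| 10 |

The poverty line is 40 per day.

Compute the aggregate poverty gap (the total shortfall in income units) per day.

Poor units: 10, 12, 17, 18, 24, 37 (q = 6 of N = 9).
Individual gaps: 40−10 = 30; 40−12 = 28; 40−17 = 23; 40−18 = 22; 40−24 = 16; 40−37 = 3.
Aggregate gap = 122.

122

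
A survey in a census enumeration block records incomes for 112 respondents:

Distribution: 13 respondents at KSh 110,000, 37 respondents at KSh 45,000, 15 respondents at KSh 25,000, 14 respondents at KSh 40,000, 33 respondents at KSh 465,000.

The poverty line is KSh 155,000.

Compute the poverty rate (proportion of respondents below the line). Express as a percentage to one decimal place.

70.5%

79 of the 112 respondents have income below KSh 155,000.
H = 79/112 = 70.5%.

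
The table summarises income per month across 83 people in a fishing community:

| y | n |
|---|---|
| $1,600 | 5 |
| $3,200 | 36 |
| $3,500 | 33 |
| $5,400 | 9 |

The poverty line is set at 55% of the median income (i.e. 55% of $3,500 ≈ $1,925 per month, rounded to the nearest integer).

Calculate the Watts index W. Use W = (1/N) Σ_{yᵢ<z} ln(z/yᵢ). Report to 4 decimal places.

Below z: 5×$1,600 (q = 5 of N = 83).
ln(z/y) terms: ln(1925/1600) = 0.1849 (×5).
W = 0.924612 / 83 = 0.0111.

0.0111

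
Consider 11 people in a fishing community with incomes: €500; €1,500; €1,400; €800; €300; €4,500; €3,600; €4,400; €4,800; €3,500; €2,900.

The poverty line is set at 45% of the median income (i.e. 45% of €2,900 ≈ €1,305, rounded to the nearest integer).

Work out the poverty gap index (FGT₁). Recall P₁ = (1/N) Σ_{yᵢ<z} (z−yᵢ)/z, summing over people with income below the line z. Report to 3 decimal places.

0.161

Poor units: €300, €500, €800 (q = 3 of N = 11).
Normalized shortfalls: (1305−300)/1305 = 0.7701; (1305−500)/1305 = 0.6169; (1305−800)/1305 = 0.3870.
Σ = 1.773946. Dividing by the full population N = 11 gives P₁ = 0.161.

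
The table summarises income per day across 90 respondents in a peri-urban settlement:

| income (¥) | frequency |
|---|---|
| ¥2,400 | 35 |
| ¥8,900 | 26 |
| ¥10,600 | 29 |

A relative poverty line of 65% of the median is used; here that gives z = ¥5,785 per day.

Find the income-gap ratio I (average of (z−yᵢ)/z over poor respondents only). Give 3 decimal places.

Incomes under z: 35×¥2,400 (q = 35 of N = 90).
Shortfall ratios (z−y)/z: 0.5851 (×35); sum = 20.479689.
I averages over the q = 35 poor units only: 20.479689 / 35 = 0.585.

0.585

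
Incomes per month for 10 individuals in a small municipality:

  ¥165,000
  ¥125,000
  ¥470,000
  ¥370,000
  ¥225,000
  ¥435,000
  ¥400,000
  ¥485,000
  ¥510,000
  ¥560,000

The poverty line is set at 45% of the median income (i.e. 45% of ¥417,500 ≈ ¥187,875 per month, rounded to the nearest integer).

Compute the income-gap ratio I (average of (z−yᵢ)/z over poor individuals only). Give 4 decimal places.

0.2282

Incomes under z: ¥125,000, ¥165,000 (q = 2 of N = 10).
Relative gaps: 0.3347, 0.1218; sum = 0.456420.
I averages over the q = 2 poor units only: 0.456420 / 2 = 0.2282.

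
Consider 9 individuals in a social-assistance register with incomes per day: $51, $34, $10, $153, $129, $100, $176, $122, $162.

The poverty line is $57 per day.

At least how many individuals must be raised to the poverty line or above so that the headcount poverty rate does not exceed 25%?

1

Currently q = 3 of N = 9 are below the line (H = 0.333).
A headcount ratio of at most 25% allows at most ⌊0.25 × 9⌋ = 2 poor individuals.
So at least 3 − 2 = 1 must be lifted.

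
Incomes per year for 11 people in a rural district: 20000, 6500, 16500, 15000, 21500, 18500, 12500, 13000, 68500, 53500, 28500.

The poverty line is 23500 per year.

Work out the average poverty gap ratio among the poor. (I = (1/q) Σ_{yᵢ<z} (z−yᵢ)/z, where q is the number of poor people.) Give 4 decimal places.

Poor units: 6500, 12500, 13000, 15000, 16500, 18500, 20000, 21500 (q = 8 of N = 11).
Shortfall ratios (z−y)/z: 0.7234, 0.4681, 0.4468, 0.3617, 0.2979, 0.2128, 0.1489, 0.0851; sum = 2.744681.
I averages over the q = 8 poor units only: 2.744681 / 8 = 0.3431.

0.3431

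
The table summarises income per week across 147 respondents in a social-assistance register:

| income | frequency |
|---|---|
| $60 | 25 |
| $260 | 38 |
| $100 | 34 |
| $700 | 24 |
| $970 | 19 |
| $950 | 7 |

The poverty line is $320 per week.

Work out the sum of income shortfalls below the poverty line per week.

$16,260

Below the line: 25×$60, 34×$100, 38×$260 (q = 97 of N = 147).
Individual gaps: 25×(320−60) = 6500; 34×(320−100) = 7480; 38×(320−260) = 2280.
Aggregate gap = $16,260.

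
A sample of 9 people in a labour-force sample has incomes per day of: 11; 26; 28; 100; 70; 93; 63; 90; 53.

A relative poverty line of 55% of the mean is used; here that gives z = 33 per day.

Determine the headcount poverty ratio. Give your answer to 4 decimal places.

3 of the 9 people have income below 33.
H = 3/9 = 0.3333.

0.3333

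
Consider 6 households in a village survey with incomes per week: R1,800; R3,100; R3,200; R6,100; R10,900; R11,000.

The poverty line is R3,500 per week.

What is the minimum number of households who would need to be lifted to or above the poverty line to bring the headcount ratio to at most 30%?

Currently q = 3 of N = 6 are below the line (H = 0.500).
A headcount ratio of at most 30% allows at most ⌊0.30 × 6⌋ = 1 poor households.
So at least 3 − 1 = 2 must be lifted.

2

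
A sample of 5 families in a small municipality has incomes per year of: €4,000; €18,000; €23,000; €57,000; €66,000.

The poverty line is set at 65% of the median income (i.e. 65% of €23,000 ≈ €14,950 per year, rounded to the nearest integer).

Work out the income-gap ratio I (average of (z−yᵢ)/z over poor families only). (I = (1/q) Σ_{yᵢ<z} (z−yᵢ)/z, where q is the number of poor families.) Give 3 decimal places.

0.732

Poor units: €4,000 (q = 1 of N = 5).
Relative gaps: 0.7324; sum = 0.732441.
The income-gap ratio divides by q (the poor only): 0.732441 / 1 = 0.732.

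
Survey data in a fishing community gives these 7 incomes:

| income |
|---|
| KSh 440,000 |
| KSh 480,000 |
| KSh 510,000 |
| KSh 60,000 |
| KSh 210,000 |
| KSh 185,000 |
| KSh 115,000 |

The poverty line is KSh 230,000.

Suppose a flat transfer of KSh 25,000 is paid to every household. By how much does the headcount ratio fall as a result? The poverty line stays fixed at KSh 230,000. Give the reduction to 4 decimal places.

0.1429

Before: below the line — KSh 60,000, KSh 115,000, KSh 185,000, KSh 210,000; headcount ratio = 0.571429.
After the KSh 25,000 transfer: below the line — KSh 85,000, KSh 140,000, KSh 210,000; headcount ratio = 0.428571.
Reduction = 0.571429 − 0.428571 = 0.1429.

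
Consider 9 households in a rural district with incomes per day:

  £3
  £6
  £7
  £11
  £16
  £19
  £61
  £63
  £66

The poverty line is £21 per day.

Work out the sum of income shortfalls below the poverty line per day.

Below z: £3, £6, £7, £11, £16, £19 (q = 6 of N = 9).
Individual gaps: 21−3 = 18; 21−6 = 15; 21−7 = 14; 21−11 = 10; 21−16 = 5; 21−19 = 2.
Aggregate gap = £64.

£64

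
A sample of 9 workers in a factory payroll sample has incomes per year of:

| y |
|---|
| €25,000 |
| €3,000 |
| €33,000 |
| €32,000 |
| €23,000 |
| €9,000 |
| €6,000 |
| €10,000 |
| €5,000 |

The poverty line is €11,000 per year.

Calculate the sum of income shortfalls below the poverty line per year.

€22,000

Poor units: €3,000, €5,000, €6,000, €9,000, €10,000 (q = 5 of N = 9).
Individual gaps: 11000−3000 = 8000; 11000−5000 = 6000; 11000−6000 = 5000; 11000−9000 = 2000; 11000−10000 = 1000.
Aggregate gap = €22,000.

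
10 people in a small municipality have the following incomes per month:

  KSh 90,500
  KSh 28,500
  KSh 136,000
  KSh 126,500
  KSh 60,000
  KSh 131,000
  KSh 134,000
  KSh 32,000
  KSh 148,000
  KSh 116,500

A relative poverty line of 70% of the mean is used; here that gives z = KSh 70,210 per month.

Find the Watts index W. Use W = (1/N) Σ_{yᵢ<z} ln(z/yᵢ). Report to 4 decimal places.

0.1844

Incomes under z: KSh 28,500, KSh 32,000, KSh 60,000 (q = 3 of N = 10).
Log gaps: ln(70210/28500) = 0.9016; ln(70210/32000) = 0.7858; ln(70210/60000) = 0.1571.
W = 1.844488 / 10 = 0.1844.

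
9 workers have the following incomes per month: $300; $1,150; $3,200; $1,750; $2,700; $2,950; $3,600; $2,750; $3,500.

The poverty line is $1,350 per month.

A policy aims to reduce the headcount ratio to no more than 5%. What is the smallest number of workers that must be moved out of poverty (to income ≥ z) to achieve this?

2 of the 9 workers are poor, so H = 2/9 = 0.222.
A headcount ratio of at most 5% allows at most ⌊0.05 × 9⌋ = 0 poor workers.
So at least 2 − 0 = 2 must be lifted.

2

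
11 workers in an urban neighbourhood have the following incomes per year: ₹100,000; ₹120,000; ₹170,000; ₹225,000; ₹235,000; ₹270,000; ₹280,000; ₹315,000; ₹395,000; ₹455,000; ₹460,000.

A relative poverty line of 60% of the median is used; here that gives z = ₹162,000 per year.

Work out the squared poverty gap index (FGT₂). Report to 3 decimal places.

0.019

Incomes under z: ₹100,000, ₹120,000 (q = 2 of N = 11).
Relative gaps: (162000−100000)/162000 = 0.3827; (162000−120000)/162000 = 0.2593.
Squared: 0.1465; 0.0672.
Sum = 0.213687; P₂ = 0.213687 / 11 = 0.019.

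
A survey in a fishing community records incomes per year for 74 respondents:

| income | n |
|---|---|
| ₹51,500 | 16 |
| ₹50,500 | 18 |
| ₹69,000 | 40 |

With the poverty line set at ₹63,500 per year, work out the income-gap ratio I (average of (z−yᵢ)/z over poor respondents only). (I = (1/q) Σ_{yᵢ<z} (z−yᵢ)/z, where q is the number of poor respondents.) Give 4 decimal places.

Poor units: 18×₹50,500, 16×₹51,500 (q = 34 of N = 74).
Shortfall ratios (z−y)/z: 0.2047 (×18), 0.1890 (×16); sum = 6.708661.
I averages over the q = 34 poor units only: 6.708661 / 34 = 0.1973.

0.1973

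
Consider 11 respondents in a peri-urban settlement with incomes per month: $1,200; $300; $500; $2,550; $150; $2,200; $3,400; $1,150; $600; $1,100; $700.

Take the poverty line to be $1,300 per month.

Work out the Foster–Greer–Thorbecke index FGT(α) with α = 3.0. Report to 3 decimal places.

0.149

Below z: $150, $300, $500, $600, $700, $1,100, $1,150, $1,200 (q = 8 of N = 11).
Relative gaps: (1300−150)/1300 = 0.8846; (1300−300)/1300 = 0.7692; (1300−500)/1300 = 0.6154; (1300−600)/1300 = 0.5385; (1300−700)/1300 = 0.4615; (1300−1100)/1300 = 0.1538; (1300−1150)/1300 = 0.1154; (1300−1200)/1300 = 0.0769.
Raised to α = 3.0: 0.69225; 0.45517; 0.23305; 0.15612; 0.09832; 0.00364; 0.00154; 0.00046.
Sum = 1.640533; FGT(3.0) = 1.640533 / 11 = 0.149.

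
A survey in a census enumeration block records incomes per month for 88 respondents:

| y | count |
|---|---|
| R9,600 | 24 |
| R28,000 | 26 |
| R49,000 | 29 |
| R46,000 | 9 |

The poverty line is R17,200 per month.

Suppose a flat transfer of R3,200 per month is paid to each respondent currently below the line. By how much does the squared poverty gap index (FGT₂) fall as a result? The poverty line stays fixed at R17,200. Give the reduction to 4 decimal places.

Before: below the line — 24×R9,600; squared poverty gap index (FGT₂) = 0.053247.
After the R3,200 transfer: below the line — 24×R12,800; squared poverty gap index (FGT₂) = 0.017847.
Reduction = 0.053247 − 0.017847 = 0.0354.

0.0354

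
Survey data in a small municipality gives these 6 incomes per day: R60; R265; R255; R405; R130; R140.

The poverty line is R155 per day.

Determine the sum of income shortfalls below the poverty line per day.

Below the line: R60, R130, R140 (q = 3 of N = 6).
Individual gaps: 155−60 = 95; 155−130 = 25; 155−140 = 15.
Aggregate gap = R135.

R135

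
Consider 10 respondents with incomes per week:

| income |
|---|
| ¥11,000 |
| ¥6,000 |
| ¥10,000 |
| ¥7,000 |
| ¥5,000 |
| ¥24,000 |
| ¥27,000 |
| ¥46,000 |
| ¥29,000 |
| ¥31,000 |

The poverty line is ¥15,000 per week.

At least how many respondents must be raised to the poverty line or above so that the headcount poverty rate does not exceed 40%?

Currently q = 5 of N = 10 are below the line (H = 0.500).
A headcount ratio of at most 40% allows at most ⌊0.40 × 10⌋ = 4 poor respondents.
So at least 5 − 4 = 1 must be lifted.

1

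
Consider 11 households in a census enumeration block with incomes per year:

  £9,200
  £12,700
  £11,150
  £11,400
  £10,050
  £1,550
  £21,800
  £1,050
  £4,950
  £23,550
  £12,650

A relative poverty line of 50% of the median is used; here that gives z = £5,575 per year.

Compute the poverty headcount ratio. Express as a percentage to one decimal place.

3 of the 11 households have income below £5,575.
H = 3/11 = 27.3%.

27.3%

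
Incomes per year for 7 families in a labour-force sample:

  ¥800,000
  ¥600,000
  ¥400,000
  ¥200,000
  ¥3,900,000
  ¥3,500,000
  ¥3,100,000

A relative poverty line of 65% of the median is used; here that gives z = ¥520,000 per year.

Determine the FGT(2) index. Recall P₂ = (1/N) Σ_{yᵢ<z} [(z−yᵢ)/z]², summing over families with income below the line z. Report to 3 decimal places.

Below z: ¥200,000, ¥400,000 (q = 2 of N = 7).
Relative gaps: (520000−200000)/520000 = 0.6154; (520000−400000)/520000 = 0.2308.
Squared: 0.3787; 0.0533.
Sum = 0.431953; P₂ = 0.431953 / 7 = 0.062.

0.062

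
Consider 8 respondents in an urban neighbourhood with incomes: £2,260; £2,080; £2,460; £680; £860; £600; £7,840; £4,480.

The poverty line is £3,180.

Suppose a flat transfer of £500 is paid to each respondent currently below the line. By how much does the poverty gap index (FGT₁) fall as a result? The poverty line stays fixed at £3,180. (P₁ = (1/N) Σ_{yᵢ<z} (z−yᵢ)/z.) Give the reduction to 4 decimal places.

0.1179

Before: below the line — £600, £680, £860, £2,080, £2,260, £2,460; poverty gap index (FGT₁) = 0.398585.
After the £500 transfer: below the line — £1,100, £1,180, £1,360, £2,580, £2,760, £2,960; poverty gap index (FGT₁) = 0.280660.
Reduction = 0.398585 − 0.280660 = 0.1179.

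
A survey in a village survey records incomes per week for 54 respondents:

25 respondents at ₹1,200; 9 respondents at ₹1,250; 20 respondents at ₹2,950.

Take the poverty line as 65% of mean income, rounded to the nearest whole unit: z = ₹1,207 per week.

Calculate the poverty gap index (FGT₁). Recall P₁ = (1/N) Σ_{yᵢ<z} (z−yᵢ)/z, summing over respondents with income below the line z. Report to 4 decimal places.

0.0027

Incomes under z: 25×₹1,200 (q = 25 of N = 54).
Gap ratios (z−y)/z: (1207−1200)/1207 = 0.0058 (×25).
Sum of shortfalls = 0.144988; P₁ averages over all N: 0.144988 / 54 = 0.0027.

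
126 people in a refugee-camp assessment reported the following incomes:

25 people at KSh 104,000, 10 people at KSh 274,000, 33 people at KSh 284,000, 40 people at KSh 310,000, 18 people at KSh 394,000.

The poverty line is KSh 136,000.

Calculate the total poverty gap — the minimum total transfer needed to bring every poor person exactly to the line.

KSh 800,000

Incomes under z: 25×KSh 104,000 (q = 25 of N = 126).
Individual gaps: 25×(136000−104000) = 800000.
Aggregate gap = KSh 800,000.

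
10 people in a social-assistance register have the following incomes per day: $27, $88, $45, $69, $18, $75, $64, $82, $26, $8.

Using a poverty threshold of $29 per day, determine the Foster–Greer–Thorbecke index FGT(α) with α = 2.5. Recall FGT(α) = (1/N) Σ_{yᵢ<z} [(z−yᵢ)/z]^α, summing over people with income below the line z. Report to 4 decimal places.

Poor units: $8, $18, $26, $27 (q = 4 of N = 10).
Shortfall ratios: (29−8)/29 = 0.7241; (29−18)/29 = 0.3793; (29−26)/29 = 0.1034; (29−27)/29 = 0.0690.
Raised to α = 2.5: 0.44622; 0.08861; 0.00344; 0.00125.
Sum = 0.539526; FGT(2.5) = 0.539526 / 10 = 0.0540.

0.0540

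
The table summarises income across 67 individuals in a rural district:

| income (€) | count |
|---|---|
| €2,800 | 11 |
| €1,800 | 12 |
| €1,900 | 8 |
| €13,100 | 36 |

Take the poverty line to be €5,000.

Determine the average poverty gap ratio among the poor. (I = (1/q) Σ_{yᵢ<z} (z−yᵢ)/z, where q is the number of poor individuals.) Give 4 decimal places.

0.5639

Incomes under z: 12×€1,800, 8×€1,900, 11×€2,800 (q = 31 of N = 67).
Shortfall ratios (z−y)/z: 0.6400 (×12), 0.6200 (×8), 0.4400 (×11); sum = 17.480000.
I averages over the q = 31 poor units only: 17.480000 / 31 = 0.5639.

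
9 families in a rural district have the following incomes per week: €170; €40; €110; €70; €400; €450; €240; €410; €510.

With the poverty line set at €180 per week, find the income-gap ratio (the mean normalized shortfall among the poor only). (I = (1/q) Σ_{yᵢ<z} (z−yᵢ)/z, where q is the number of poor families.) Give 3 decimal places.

0.458

Poor units: €40, €70, €110, €170 (q = 4 of N = 9).
Relative gaps: 0.7778, 0.6111, 0.3889, 0.0556; sum = 1.833333.
The income-gap ratio divides by q (the poor only): 1.833333 / 4 = 0.458.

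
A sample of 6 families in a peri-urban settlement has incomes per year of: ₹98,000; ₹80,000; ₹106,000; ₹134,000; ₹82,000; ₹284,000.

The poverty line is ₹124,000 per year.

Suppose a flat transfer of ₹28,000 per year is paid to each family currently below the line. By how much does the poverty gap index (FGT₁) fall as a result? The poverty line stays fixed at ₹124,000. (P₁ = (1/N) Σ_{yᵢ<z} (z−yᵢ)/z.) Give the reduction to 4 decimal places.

Before: below the line — ₹80,000, ₹82,000, ₹98,000, ₹106,000; poverty gap index (FGT₁) = 0.174731.
After the ₹28,000 transfer: below the line — ₹108,000, ₹110,000; poverty gap index (FGT₁) = 0.040323.
Reduction = 0.174731 − 0.040323 = 0.1344.

0.1344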